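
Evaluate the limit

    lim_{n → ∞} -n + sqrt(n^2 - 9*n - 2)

-9/2

An ∞ − ∞ form. Rationalising with the conjugate, the difference becomes (-9n - 2) / (√(n^2 - 9*n - 2) + n).
For large n the denominator behaves like 2·n, so the quotient tends to -9/2 = -9/2.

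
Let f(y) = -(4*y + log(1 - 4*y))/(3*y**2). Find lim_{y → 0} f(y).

Direct substitution gives 0/0.
Apply L'Hôpital: lim (4 - 4/(1 - 4*y))/(-6*y), still 0/0.
After 2 applications of L'Hôpital's rule the quotient is (-16/(1 - 4*y)^2)/(-6); substituting y = 0 gives 8/3.

8/3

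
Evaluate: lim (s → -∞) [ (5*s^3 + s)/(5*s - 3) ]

The numerator has higher degree (3 > 1); the quotient behaves like (5/(5))·s^2 for large |s|.
As s → −∞ this diverges to ∞.

∞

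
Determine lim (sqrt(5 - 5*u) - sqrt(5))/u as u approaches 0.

Substitution gives 0/0. Multiply numerator and denominator by the conjugate √(5 - 5u) + √5.
The numerator becomes (5 - 5u) − 5 = -5u, so the expression simplifies to -5/(√(5 - 5u) + √5).
Letting u → 0 gives -5/(2√5) = -√(5)/2.

-√(5)/2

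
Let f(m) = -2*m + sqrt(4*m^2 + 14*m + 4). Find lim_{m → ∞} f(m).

An ∞ − ∞ form. Rationalising with the conjugate, the difference becomes (14m + 4) / (√(4*m^2 + 14*m + 4) + 2m).
For large m the denominator behaves like 2·2m, so the quotient tends to 14/4 = 7/2.

7/2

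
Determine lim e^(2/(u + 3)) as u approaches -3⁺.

∞

As u → -3⁺, 2/(u + 3) → +∞, so e^(2/(u + 3)) → ∞.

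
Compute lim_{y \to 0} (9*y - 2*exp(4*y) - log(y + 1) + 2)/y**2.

-31/2

Substitution gives 0/0; apply L'Hôpital's rule 2 times.
After differentiating numerator and denominator 2 times the quotient is (-32*e^(4*y) + (y + 1)^(-2))/(2); at y = 0 this is -31/2.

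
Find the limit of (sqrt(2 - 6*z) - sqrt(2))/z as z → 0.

-3*√(2)/2

A 0/0 form; rationalise with √(2 - 6z) + √2. This collapses the numerator to -6z, leaving -6/(√(2 - 6z) + √2) → -6/(2√2) = -3*√(2)/2.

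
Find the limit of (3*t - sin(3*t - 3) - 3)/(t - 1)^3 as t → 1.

Direct substitution gives 0/0.
Apply L'Hôpital: lim (3 - 3*cos(3*t - 3))/(3*(t - 1)^2), still 0/0.
Apply L'Hôpital: lim (9*sin(3*t - 3))/(6*t - 6), still 0/0.
After 3 applications of L'Hôpital's rule the quotient is (27*cos(3*t - 3))/(6); substituting t = 1 gives 9/2.

9/2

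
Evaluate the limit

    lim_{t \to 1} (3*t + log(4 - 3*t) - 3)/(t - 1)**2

Direct substitution gives 0/0.
Apply L'Hôpital: lim (3 - 3/(4 - 3*t))/(2*t - 2), still 0/0.
After 2 applications of L'Hôpital's rule the quotient is (-9/(4 - 3*t)^2)/(2); substituting t = 1 gives -9/2.

-9/2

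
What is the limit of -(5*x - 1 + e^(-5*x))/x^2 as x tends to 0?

-25/2

Direct substitution gives 0/0.
Apply L'Hôpital: lim (5 - 5*e^(-5*x))/(-2*x), still 0/0.
After 2 applications of L'Hôpital's rule the quotient is (25*e^(-5*x))/(-2); substituting x = 0 gives -25/2.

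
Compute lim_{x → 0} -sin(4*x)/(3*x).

-4/3

Substitution gives 0/0.
Write it as (4/(-3))·sin(4x)/(4x); since sin(u)/u → 1, the limit is -4/3.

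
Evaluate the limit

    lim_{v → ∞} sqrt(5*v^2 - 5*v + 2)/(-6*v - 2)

For large |v|, √(5*v^2 - 5*v + 2) ≈ √5·|v| and the denominator ≈ -6v.
Since v → +∞, |v| = v, giving √5/(-6) = -√(5)/6.

-√(5)/6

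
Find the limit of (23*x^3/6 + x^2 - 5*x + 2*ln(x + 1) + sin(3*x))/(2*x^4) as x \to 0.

Substitution gives 0/0 (the numerator vanishes to order 4).
Expand each term to order x^4: the coefficient of x^4 in 2·ln(1 + x) is -1/2 and in sin(3x) is 0.
Lower-order terms cancel with the polynomial part, so the numerator is (-1/2)·x^4 + o(x^4), and the limit is (-1/2)/(2) = -1/4.

-1/4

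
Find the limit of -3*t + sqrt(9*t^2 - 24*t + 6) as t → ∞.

This has the form ∞ − ∞. Multiply and divide by the conjugate √(9*t^2 - 24*t + 6) + 3t.
That gives (-24t + 6) / (√(9*t^2 - 24*t + 6) + 3t).
Divide numerator and denominator by t: the limit is -24/(2·3) = -4.

-4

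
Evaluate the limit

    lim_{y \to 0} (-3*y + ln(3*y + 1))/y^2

Direct substitution gives 0/0.
Apply L'Hôpital: lim (-3 + 3/(3*y + 1))/(2*y), still 0/0.
After 2 applications of L'Hôpital's rule the quotient is (-9/(3*y + 1)^2)/(2); substituting y = 0 gives -9/2.

-9/2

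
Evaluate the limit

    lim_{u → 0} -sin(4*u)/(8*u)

Substitution gives 0/0.
Write it as (4/(-8))·sin(4u)/(4u); since sin(θ)/θ → 1, the limit is -1/2.

-1/2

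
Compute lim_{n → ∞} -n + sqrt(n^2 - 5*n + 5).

An ∞ − ∞ form. Rationalising with the conjugate, the difference becomes (-5n + 5) / (√(n^2 - 5*n + 5) + n).
For large n the denominator behaves like 2·n, so the quotient tends to -5/2 = -5/2.

-5/2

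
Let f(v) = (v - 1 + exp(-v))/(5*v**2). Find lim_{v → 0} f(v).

Direct substitution gives 0/0.
Apply L'Hôpital: lim (1 - e^(-v))/(10*v), still 0/0.
After 2 applications of L'Hôpital's rule the quotient is (e^(-v))/(10); substituting v = 0 gives 1/10.

1/10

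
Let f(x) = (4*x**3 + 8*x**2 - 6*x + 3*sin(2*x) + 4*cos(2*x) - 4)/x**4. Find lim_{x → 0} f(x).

Substitution gives 0/0; apply L'Hôpital's rule 4 times.
After differentiating numerator and denominator 4 times the quotient is (48*sin(2*x) + 64*cos(2*x))/(24); at x = 0 this is 8/3.

8/3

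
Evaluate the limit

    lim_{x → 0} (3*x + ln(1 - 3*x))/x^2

Direct substitution gives 0/0.
Apply L'Hôpital: lim (3 - 3/(1 - 3*x))/(2*x), still 0/0.
After 2 applications of L'Hôpital's rule the quotient is (-9/(1 - 3*x)^2)/(2); substituting x = 0 gives -9/2.

-9/2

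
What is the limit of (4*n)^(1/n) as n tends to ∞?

Base → ∞ and exponent → 0: an ∞^0 form.
Take logs: (1/n)·ln(4·n^1) = (ln 4 + 1·ln n)/n → 0.
So the limit is e^0 = 1.

1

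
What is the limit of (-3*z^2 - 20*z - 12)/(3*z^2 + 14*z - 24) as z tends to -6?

Since z = -6 makes numerator and denominator zero, (z + 6) divides both.
Cancelling it gives (-3*z - 2)/(3*z - 4); now plug in z = -6 to get -8/11.

-8/11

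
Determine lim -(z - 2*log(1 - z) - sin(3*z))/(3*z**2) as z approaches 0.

Substitution gives 0/0 (the numerator vanishes to order 2).
Expand each term to order z^2: the coefficient of z^2 in −sin(3z) is 0 and in -2·ln(1 - z) is 1.
Lower-order terms cancel with the polynomial part, so the numerator is (1)·z^2 + o(z^2), and the limit is (1)/(-3) = -1/3.

-1/3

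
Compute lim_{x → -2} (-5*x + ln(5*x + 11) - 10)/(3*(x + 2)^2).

-25/6

Direct substitution gives 0/0.
Apply L'Hôpital: lim (-5 + 5/(5*x + 11))/(6*x + 12), still 0/0.
After 2 applications of L'Hôpital's rule the quotient is (-25/(5*x + 11)^2)/(6); substituting x = -2 gives -25/6.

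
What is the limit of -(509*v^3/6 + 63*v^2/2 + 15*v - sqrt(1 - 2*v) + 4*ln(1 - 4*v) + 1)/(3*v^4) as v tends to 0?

Substitution gives 0/0 (the numerator vanishes to order 4).
Expand each term to order v^4: the coefficient of v^4 in 4·ln(1 - 4v) is -256 and in −√(1 - 2v) is 5/8.
Lower-order terms cancel with the polynomial part, so the numerator is (-2043/8)·v^4 + o(v^4), and the limit is (-2043/8)/(-3) = 681/8.

681/8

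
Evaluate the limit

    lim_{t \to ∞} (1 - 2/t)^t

e^(-2)

Let L be the limit and take ln: ln L = lim (t)·ln(1 - 2/t) = lim (t)·(-2/t + O(1/t²)) = -2.
Hence L = e^(-2).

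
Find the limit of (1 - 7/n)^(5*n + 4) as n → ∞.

Write it as [(1 - 7/n)^n]^(5) · (1 - 7/n)^(4). The bracketed term tends to e^(-7) and the second factor to 1, so the limit is e^(-35).

e^(-35)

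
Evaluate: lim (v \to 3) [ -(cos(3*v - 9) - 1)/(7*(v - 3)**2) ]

9/14

Direct substitution gives 0/0.
Apply L'Hôpital: lim (-3*sin(3*v - 9))/(42 - 14*v), still 0/0.
After 2 applications of L'Hôpital's rule the quotient is (-9*cos(3*v - 9))/(-14); substituting v = 3 gives 9/14.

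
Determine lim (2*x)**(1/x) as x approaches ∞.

Base → ∞ and exponent → 0: an ∞^0 form.
Take logs: (1/x)·ln(2·x^1) = (ln 2 + 1·ln x)/x → 0.
So the limit is e^0 = 1.

1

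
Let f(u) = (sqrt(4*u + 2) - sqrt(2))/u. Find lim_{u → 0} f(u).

A 0/0 form; rationalise with √(2 + 4u) + √2. This collapses the numerator to 4u, leaving 4/(√(2 + 4u) + √2) → 4/(2√2) = √(2).

√(2)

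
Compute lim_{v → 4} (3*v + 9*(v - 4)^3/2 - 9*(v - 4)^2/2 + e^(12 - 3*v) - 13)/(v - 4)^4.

27/8

Direct substitution gives 0/0.
Apply L'Hôpital: lim (-9*v + 27*(v - 4)^2/2 - 3*e^(12 - 3*v) + 39)/(4*(v - 4)^3), still 0/0.
Apply L'Hôpital: lim (27*v + 9*e^(12 - 3*v) - 117)/(12*(v - 4)^2), still 0/0.
Apply L'Hôpital: lim (27 - 27*e^(12 - 3*v))/(24*v - 96), still 0/0.
After 4 applications of L'Hôpital's rule the quotient is (81*e^(12 - 3*v))/(24); substituting v = 4 gives 27/8.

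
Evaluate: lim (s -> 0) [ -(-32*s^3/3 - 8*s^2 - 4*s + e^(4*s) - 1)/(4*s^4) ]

Direct substitution gives 0/0.
Apply L'Hôpital: lim (-32*s^2 - 16*s + 4*e^(4*s) - 4)/(-16*s^3), still 0/0.
Apply L'Hôpital: lim (-64*s + 16*e^(4*s) - 16)/(-48*s^2), still 0/0.
Apply L'Hôpital: lim (64*e^(4*s) - 64)/(-96*s), still 0/0.
After 4 applications of L'Hôpital's rule the quotient is (256*e^(4*s))/(-96); substituting s = 0 gives -8/3.

-8/3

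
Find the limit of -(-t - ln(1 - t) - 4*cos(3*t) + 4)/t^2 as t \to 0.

Substitution gives 0/0 (the numerator vanishes to order 2).
Expand each term to order t^2: the coefficient of t^2 in -4·cos(3t) is 18 and in −ln(1 - t) is 1/2.
Lower-order terms cancel with the polynomial part, so the numerator is (37/2)·t^2 + o(t^2), and the limit is (37/2)/(-1) = -37/2.

-37/2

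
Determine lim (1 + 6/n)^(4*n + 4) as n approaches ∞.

e^(24)

The base → 1 and the exponent → ∞: a 1^∞ form.
Take logarithms: (4n + 4)·ln(1 + 6/n). Since ln(1+u) ~ u for small u, this behaves like (4n)·(6/n) → 24.
So the limit is e^(24).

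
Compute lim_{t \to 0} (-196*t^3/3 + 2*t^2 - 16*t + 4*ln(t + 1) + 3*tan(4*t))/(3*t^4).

-1/3

Substitution gives 0/0 (the numerator vanishes to order 4).
Expand each term to order t^4: the coefficient of t^4 in 4·ln(1 + t) is -1 and in 3·tan(4t) is 0.
Lower-order terms cancel with the polynomial part, so the numerator is (-1)·t^4 + o(t^4), and the limit is (-1)/(3) = -1/3.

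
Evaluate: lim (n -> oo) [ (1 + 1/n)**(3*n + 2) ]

Let L be the limit and take ln: ln L = lim (3n + 2)·ln(1 + 1/n) = lim (3n + 2)·(1/n + O(1/n²)) = 3.
Hence L = e^(3).

e^(3)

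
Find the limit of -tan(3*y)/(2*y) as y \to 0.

Substitution gives 0/0.
Since tan(u)/u → 1 as u → 0, tan(3y)/(3y) → 1 and the limit is 3/(-2) = -3/2.

-3/2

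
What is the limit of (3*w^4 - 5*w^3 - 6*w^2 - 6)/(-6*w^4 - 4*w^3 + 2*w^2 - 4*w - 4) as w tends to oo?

-1/2

Numerator and denominator both have degree 4.
Dividing every term by w^4, all lower-order terms vanish and the limit is the ratio of leading coefficients, 3/(-6) = -1/2.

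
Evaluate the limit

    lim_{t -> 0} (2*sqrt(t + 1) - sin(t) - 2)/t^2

-1/4

Substitution gives 0/0 (the numerator vanishes to order 2).
Expand each term to order t^2: the coefficient of t^2 in −sin(t) is 0 and in 2·√(1 + t) is -1/4.
Lower-order terms cancel with the polynomial part, so the numerator is (-1/4)·t^2 + o(t^2), and the limit is (-1/4)/(1) = -1/4.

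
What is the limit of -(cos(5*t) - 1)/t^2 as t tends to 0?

25/2

Direct substitution gives 0/0.
Apply L'Hôpital: lim (-5*sin(5*t))/(-2*t), still 0/0.
After 2 applications of L'Hôpital's rule the quotient is (-25*cos(5*t))/(-2); substituting t = 0 gives 25/2.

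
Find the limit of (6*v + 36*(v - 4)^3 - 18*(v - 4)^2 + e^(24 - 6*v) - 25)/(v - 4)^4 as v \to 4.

54

Direct substitution gives 0/0.
Apply L'Hôpital: lim (-36*v + 108*(v - 4)^2 - 6*e^(24 - 6*v) + 150)/(4*(v - 4)^3), still 0/0.
Apply L'Hôpital: lim (216*v + 36*e^(24 - 6*v) - 900)/(12*(v - 4)^2), still 0/0.
Apply L'Hôpital: lim (216 - 216*e^(24 - 6*v))/(24*v - 96), still 0/0.
After 4 applications of L'Hôpital's rule the quotient is (1296*e^(24 - 6*v))/(24); substituting v = 4 gives 54.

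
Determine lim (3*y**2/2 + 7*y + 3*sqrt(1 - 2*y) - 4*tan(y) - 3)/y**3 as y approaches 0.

Substitution gives 0/0 (the numerator vanishes to order 3).
Expand each term to order y^3: the coefficient of y^3 in 3·√(1 - 2y) is -3/2 and in -4·tan(y) is -4/3.
Lower-order terms cancel with the polynomial part, so the numerator is (-17/6)·y^3 + o(y^3), and the limit is (-17/6)/(1) = -17/6.

-17/6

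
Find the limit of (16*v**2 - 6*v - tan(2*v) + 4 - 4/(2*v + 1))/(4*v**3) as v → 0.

22/3

Substitution gives 0/0 (the numerator vanishes to order 3).
Expand each term to order v^3: the coefficient of v^3 in −tan(2v) is -8/3 and in -4·1/(1 + 2v) is 32.
Lower-order terms cancel with the polynomial part, so the numerator is (88/3)·v^3 + o(v^3), and the limit is (88/3)/(4) = 22/3.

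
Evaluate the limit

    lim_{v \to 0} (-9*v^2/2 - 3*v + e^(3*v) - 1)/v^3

9/2

Direct substitution gives 0/0.
Apply L'Hôpital: lim (-9*v + 3*e^(3*v) - 3)/(3*v^2), still 0/0.
Apply L'Hôpital: lim (9*e^(3*v) - 9)/(6*v), still 0/0.
After 3 applications of L'Hôpital's rule the quotient is (27*e^(3*v))/(6); substituting v = 0 gives 9/2.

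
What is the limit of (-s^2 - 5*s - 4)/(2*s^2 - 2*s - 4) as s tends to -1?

1/2

Since s = -1 makes numerator and denominator zero, (s + 1) divides both.
Cancelling it gives (-s - 4)/(2*s - 4); now plug in s = -1 to get 1/2.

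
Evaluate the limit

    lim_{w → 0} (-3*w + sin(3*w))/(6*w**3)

-3/4

Direct substitution gives 0/0.
Apply L'Hôpital: lim (3*cos(3*w) - 3)/(18*w^2), still 0/0.
Apply L'Hôpital: lim (-9*sin(3*w))/(36*w), still 0/0.
After 3 applications of L'Hôpital's rule the quotient is (-27*cos(3*w))/(36); substituting w = 0 gives -3/4.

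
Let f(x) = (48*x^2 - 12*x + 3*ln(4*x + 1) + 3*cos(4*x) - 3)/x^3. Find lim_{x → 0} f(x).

Substitution gives 0/0; apply L'Hôpital's rule 3 times.
After differentiating numerator and denominator 3 times the quotient is (192*sin(4*x) + 384/(4*x + 1)^3)/(6); at x = 0 this is 64.

64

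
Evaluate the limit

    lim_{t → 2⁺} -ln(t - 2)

As t → 2⁺, t - 2 → 0⁺ and ln(t - 2) → −∞.
Multiplying by -1 gives ∞.

∞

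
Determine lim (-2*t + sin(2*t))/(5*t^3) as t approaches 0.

Direct substitution gives 0/0.
Apply L'Hôpital: lim (2*cos(2*t) - 2)/(15*t^2), still 0/0.
Apply L'Hôpital: lim (-4*sin(2*t))/(30*t), still 0/0.
After 3 applications of L'Hôpital's rule the quotient is (-8*cos(2*t))/(30); substituting t = 0 gives -4/15.

-4/15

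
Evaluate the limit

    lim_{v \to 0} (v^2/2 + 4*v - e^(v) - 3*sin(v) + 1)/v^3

1/3

Substitution gives 0/0 (the numerator vanishes to order 3).
Expand each term to order v^3: the coefficient of v^3 in −e^(v) is -1/6 and in -3·sin(v) is 1/2.
Lower-order terms cancel with the polynomial part, so the numerator is (1/3)·v^3 + o(v^3), and the limit is (1/3)/(1) = 1/3.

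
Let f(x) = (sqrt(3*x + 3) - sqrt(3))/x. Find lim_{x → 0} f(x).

√(3)/2

Substitution gives 0/0. Multiply numerator and denominator by the conjugate √(3 + 3x) + √3.
The numerator becomes (3 + 3x) − 3 = 3x, so the expression simplifies to 3/(√(3 + 3x) + √3).
Letting x → 0 gives 3/(2√3) = √(3)/2.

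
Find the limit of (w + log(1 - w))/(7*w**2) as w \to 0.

Direct substitution gives 0/0.
Apply L'Hôpital: lim (1 - 1/(1 - w))/(14*w), still 0/0.
After 2 applications of L'Hôpital's rule the quotient is (-1/(1 - w)^2)/(14); substituting w = 0 gives -1/14.

-1/14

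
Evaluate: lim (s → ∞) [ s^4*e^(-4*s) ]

Write as s^4/e^{4s}, an ∞/∞ form.
Exponential growth dominates any polynomial, so repeated L'Hôpital (or the standard result) gives 0.

0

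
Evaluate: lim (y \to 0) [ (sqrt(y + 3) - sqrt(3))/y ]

√(3)/6

A 0/0 form; rationalise with √(3 + y) + √3. This collapses the numerator to y, leaving 1/(√(3 + y) + √3) → 1/(2√3) = √(3)/6.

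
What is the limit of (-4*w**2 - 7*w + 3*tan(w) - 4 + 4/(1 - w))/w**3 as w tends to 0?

5

Substitution gives 0/0 (the numerator vanishes to order 3).
Expand each term to order w^3: the coefficient of w^3 in 4·1/(1 - w) is 4 and in 3·tan(w) is 1.
Lower-order terms cancel with the polynomial part, so the numerator is (5)·w^3 + o(w^3), and the limit is (5)/(1) = 5.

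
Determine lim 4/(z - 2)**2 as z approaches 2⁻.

∞

As z → 2⁻, (z - 2) → 0⁻, so (z - 2)^2 → 0⁺ and 4/(z - 2)^2 → ∞.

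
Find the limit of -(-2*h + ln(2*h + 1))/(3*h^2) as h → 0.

Direct substitution gives 0/0.
Apply L'Hôpital: lim (-2 + 2/(2*h + 1))/(-6*h), still 0/0.
After 2 applications of L'Hôpital's rule the quotient is (-4/(2*h + 1)^2)/(-6); substituting h = 0 gives 2/3.

2/3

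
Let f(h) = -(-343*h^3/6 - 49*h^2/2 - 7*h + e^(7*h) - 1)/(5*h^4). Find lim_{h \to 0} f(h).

-2401/120

Direct substitution gives 0/0.
Apply L'Hôpital: lim (-343*h^2/2 - 49*h + 7*e^(7*h) - 7)/(-20*h^3), still 0/0.
Apply L'Hôpital: lim (-343*h + 49*e^(7*h) - 49)/(-60*h^2), still 0/0.
Apply L'Hôpital: lim (343*e^(7*h) - 343)/(-120*h), still 0/0.
After 4 applications of L'Hôpital's rule the quotient is (2401*e^(7*h))/(-120); substituting h = 0 gives -2401/120.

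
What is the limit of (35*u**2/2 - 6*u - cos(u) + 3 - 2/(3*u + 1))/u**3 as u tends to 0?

Substitution gives 0/0; apply L'Hôpital's rule 3 times.
After differentiating numerator and denominator 3 times the quotient is (-sin(u) + 324/(3*u + 1)^4)/(6); at u = 0 this is 54.

54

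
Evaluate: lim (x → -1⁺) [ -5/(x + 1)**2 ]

-∞

As x → -1⁺, (x + 1) → 0⁺, so (x + 1)^2 → 0⁺ and -5/(x + 1)^2 → -∞.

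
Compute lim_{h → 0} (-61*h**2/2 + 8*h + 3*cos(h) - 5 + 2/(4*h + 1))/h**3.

Substitution gives 0/0 (the numerator vanishes to order 3).
Expand each term to order h^3: the coefficient of h^3 in 3·cos(h) is 0 and in 2·1/(1 + 4h) is -128.
Lower-order terms cancel with the polynomial part, so the numerator is (-128)·h^3 + o(h^3), and the limit is (-128)/(1) = -128.

-128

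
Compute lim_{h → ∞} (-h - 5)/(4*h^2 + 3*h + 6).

The denominator has degree 2 and the numerator degree 1. Dividing numerator and denominator by h^2 sends every term to 0 except the leading denominator term, so the limit is 0.

0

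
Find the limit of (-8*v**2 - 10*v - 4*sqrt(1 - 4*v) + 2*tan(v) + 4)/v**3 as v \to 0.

Substitution gives 0/0 (the numerator vanishes to order 3).
Expand each term to order v^3: the coefficient of v^3 in 2·tan(v) is 2/3 and in -4·√(1 - 4v) is 16.
Lower-order terms cancel with the polynomial part, so the numerator is (50/3)·v^3 + o(v^3), and the limit is (50/3)/(1) = 50/3.

50/3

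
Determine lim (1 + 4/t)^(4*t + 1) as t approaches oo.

The base → 1 and the exponent → ∞: a 1^∞ form.
Take logarithms: (4t + 1)·ln(1 + 4/t). Since ln(1+u) ~ u for small u, this behaves like (4t)·(4/t) → 16.
So the limit is e^(16).

e^(16)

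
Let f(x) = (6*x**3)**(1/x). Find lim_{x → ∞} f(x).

1

Base → ∞ and exponent → 0: an ∞^0 form.
Take logs: (1/x)·ln(6·x^3) = (ln 6 + 3·ln x)/x → 0.
So the limit is e^0 = 1.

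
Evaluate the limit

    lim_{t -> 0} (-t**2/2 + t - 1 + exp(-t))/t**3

-1/6

Direct substitution gives 0/0.
Apply L'Hôpital: lim (-t + 1 - e^(-t))/(3*t^2), still 0/0.
Apply L'Hôpital: lim (-1 + e^(-t))/(6*t), still 0/0.
After 3 applications of L'Hôpital's rule the quotient is (-e^(-t))/(6); substituting t = 0 gives -1/6.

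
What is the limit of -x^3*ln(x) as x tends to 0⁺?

This is a 0·(−∞) form. Rewrite as -1·ln(x) / x^(−3) and apply L'Hôpital:
the derivative quotient is -1·(1/x) / (−3·x^(−4)) = (1/3)·x^3 → 0.

0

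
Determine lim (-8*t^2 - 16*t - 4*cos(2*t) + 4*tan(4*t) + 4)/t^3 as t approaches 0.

256/3

Substitution gives 0/0; apply L'Hôpital's rule 3 times.
After differentiating numerator and denominator 3 times the quotient is (-32*sin(2*t) + 1536*tan(4*t)^4 + 2048*tan(4*t)^2 + 512)/(6); at t = 0 this is 256/3.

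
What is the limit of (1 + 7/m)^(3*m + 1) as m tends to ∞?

e^(21)

The base → 1 and the exponent → ∞: a 1^∞ form.
Take logarithms: (3m + 1)·ln(1 + 7/m). Since ln(1+u) ~ u for small u, this behaves like (3m)·(7/m) → 21.
So the limit is e^(21).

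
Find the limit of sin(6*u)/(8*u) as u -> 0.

Substitution gives 0/0.
Write it as (6/8)·sin(6u)/(6u); since sin(θ)/θ → 1, the limit is 3/4.

3/4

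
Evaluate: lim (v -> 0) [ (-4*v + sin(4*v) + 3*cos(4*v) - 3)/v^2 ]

Substitution gives 0/0; apply L'Hôpital's rule 2 times.
After differentiating numerator and denominator 2 times the quotient is (-16*sin(4*v) - 48*cos(4*v))/(2); at v = 0 this is -24.

-24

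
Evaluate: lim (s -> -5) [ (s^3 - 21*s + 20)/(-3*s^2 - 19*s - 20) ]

54/11

Direct substitution gives 0/0, so factor. Both numerator and denominator have (s + 5) as a factor.
After cancelling, the expression reduces to (s^2 - 5*s + 4)/(-3*s - 4).
Substituting s = -5 gives 54/11.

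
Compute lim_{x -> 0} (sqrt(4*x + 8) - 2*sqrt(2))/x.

Substitution gives 0/0. Multiply numerator and denominator by the conjugate √(8 + 4x) + √8.
The numerator becomes (8 + 4x) − 8 = 4x, so the expression simplifies to 4/(√(8 + 4x) + √8).
Letting x → 0 gives 4/(2√8) = √(2)/2.

√(2)/2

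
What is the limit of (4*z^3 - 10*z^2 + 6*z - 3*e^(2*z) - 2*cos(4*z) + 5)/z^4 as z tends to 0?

Substitution gives 0/0 (the numerator vanishes to order 4).
Expand each term to order z^4: the coefficient of z^4 in -2·cos(4z) is -64/3 and in -3·e^(2z) is -2.
Lower-order terms cancel with the polynomial part, so the numerator is (-70/3)·z^4 + o(z^4), and the limit is (-70/3)/(1) = -70/3.

-70/3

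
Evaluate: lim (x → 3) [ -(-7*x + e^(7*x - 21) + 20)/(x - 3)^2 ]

-49/2

Direct substitution gives 0/0.
Apply L'Hôpital: lim (7*e^(7*x - 21) - 7)/(6 - 2*x), still 0/0.
After 2 applications of L'Hôpital's rule the quotient is (49*e^(7*x - 21))/(-2); substituting x = 3 gives -49/2.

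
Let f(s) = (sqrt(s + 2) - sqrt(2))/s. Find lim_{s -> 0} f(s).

Substitution gives 0/0. Multiply numerator and denominator by the conjugate √(2 + s) + √2.
The numerator becomes (2 + s) − 2 = s, so the expression simplifies to 1/(√(2 + s) + √2).
Letting s → 0 gives 1/(2√2) = √(2)/4.

√(2)/4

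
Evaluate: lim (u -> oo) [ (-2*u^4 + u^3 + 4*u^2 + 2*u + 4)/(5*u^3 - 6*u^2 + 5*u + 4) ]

-∞

The numerator has higher degree (4 > 3); the quotient behaves like (-2/(5))·u^1 for large |u|.
As u → +∞ this diverges to -∞.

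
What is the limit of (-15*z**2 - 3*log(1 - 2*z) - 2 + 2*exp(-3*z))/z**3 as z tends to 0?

Substitution gives 0/0 (the numerator vanishes to order 3).
Expand each term to order z^3: the coefficient of z^3 in -3·ln(1 - 2z) is 8 and in 2·e^(-3z) is -9.
Lower-order terms cancel with the polynomial part, so the numerator is (-1)·z^3 + o(z^3), and the limit is (-1)/(1) = -1.

-1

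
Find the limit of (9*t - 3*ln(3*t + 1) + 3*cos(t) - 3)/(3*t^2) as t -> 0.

4

Substitution gives 0/0; apply L'Hôpital's rule 2 times.
After differentiating numerator and denominator 2 times the quotient is (-3*cos(t) + 27/(3*t + 1)^2)/(6); at t = 0 this is 4.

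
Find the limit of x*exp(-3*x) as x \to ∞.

0

Write as x^1/e^{3x}, an ∞/∞ form.
Exponential growth dominates any polynomial, so repeated L'Hôpital (or the standard result) gives 0.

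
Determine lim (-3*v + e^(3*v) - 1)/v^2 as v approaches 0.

Direct substitution gives 0/0.
Apply L'Hôpital: lim (3*e^(3*v) - 3)/(2*v), still 0/0.
After 2 applications of L'Hôpital's rule the quotient is (9*e^(3*v))/(2); substituting v = 0 gives 9/2.

9/2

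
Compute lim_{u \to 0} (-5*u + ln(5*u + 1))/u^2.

-25/2

Direct substitution gives 0/0.
Apply L'Hôpital: lim (-5 + 5/(5*u + 1))/(2*u), still 0/0.
After 2 applications of L'Hôpital's rule the quotient is (-25/(5*u + 1)^2)/(2); substituting u = 0 gives -25/2.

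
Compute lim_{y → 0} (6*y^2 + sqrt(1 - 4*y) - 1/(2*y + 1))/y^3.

4

Substitution gives 0/0 (the numerator vanishes to order 3).
Expand each term to order y^3: the coefficient of y^3 in √(1 - 4y) is -4 and in −1/(1 + 2y) is 8.
Lower-order terms cancel with the polynomial part, so the numerator is (4)·y^3 + o(y^3), and the limit is (4)/(1) = 4.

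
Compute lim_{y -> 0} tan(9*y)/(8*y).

9/8

Substitution gives 0/0.
Since tan(u)/u → 1 as u → 0, tan(9y)/(9y) → 1 and the limit is 9/8.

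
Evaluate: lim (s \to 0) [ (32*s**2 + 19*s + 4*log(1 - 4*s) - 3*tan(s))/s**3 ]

-259/3

Substitution gives 0/0 (the numerator vanishes to order 3).
Expand each term to order s^3: the coefficient of s^3 in 4·ln(1 - 4s) is -256/3 and in -3·tan(s) is -1.
Lower-order terms cancel with the polynomial part, so the numerator is (-259/3)·s^3 + o(s^3), and the limit is (-259/3)/(1) = -259/3.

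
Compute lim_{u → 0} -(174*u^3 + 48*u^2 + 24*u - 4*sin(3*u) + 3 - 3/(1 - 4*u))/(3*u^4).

256

Substitution gives 0/0; apply L'Hôpital's rule 4 times.
After differentiating numerator and denominator 4 times the quotient is (-324*sin(3*u) + 18432/(4*u - 1)^5)/(-72); at u = 0 this is 256.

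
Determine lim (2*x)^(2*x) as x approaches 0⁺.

1

Base → 0⁺ and exponent → 0⁺: a 0^0 form.
Take logs: 2x·ln(2x). This is 0·(−∞); rewriting as ln(2x)/(1/(2x)) and applying L'Hôpital gives 0.
Hence the limit is e^0 = 1.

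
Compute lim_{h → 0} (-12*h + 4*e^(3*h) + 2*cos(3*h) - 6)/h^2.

9

Substitution gives 0/0; apply L'Hôpital's rule 2 times.
After differentiating numerator and denominator 2 times the quotient is (36*e^(3*h) - 18*cos(3*h))/(2); at h = 0 this is 9.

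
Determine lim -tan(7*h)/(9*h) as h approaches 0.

Substitution gives 0/0.
Since tan(u)/u → 1 as u → 0, tan(7h)/(7h) → 1 and the limit is 7/(-9) = -7/9.

-7/9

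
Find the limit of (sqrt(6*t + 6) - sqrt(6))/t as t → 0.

√(6)/2

Substitution gives 0/0. Multiply numerator and denominator by the conjugate √(6 + 6t) + √6.
The numerator becomes (6 + 6t) − 6 = 6t, so the expression simplifies to 6/(√(6 + 6t) + √6).
Letting t → 0 gives 6/(2√6) = √(6)/2.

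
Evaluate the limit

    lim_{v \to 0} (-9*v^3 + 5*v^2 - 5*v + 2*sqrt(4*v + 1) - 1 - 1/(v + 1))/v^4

Substitution gives 0/0; apply L'Hôpital's rule 4 times.
After differentiating numerator and denominator 4 times the quotient is (-480/(4*v + 1)^(7/2) - 24/(v + 1)^5)/(24); at v = 0 this is -21.

-21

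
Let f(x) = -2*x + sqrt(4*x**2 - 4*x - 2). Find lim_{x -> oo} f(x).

This has the form ∞ − ∞. Multiply and divide by the conjugate √(4*x^2 - 4*x - 2) + 2x.
That gives (-4x - 2) / (√(4*x^2 - 4*x - 2) + 2x).
Divide numerator and denominator by x: the limit is -4/(2·2) = -1.

-1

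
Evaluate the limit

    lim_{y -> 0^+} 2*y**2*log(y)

This is a 0·(−∞) form. Rewrite as 2·ln(y) / y^(−2) and apply L'Hôpital:
the derivative quotient is 2·(1/y) / (−2·y^(−3)) = (-2/2)·y^2 → 0.

0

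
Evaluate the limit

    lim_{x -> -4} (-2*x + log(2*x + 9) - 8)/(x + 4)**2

Direct substitution gives 0/0.
Apply L'Hôpital: lim (-2 + 2/(2*x + 9))/(2*x + 8), still 0/0.
After 2 applications of L'Hôpital's rule the quotient is (-4/(2*x + 9)^2)/(2); substituting x = -4 gives -2.

-2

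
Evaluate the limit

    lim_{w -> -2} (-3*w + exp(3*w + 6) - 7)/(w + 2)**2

Direct substitution gives 0/0.
Apply L'Hôpital: lim (3*e^(3*w + 6) - 3)/(2*w + 4), still 0/0.
After 2 applications of L'Hôpital's rule the quotient is (9*e^(3*w + 6))/(2); substituting w = -2 gives 9/2.

9/2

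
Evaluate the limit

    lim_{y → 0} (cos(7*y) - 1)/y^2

Direct substitution gives 0/0.
Apply L'Hôpital: lim (-7*sin(7*y))/(2*y), still 0/0.
After 2 applications of L'Hôpital's rule the quotient is (-49*cos(7*y))/(2); substituting y = 0 gives -49/2.

-49/2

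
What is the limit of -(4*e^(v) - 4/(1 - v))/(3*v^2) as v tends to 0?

Substitution gives 0/0; apply L'Hôpital's rule 2 times.
After differentiating numerator and denominator 2 times the quotient is (4*e^(v) + 8/(v - 1)^3)/(-6); at v = 0 this is 2/3.

2/3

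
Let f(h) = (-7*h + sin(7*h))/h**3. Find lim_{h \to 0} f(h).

Direct substitution gives 0/0.
Apply L'Hôpital: lim (7*cos(7*h) - 7)/(3*h^2), still 0/0.
Apply L'Hôpital: lim (-49*sin(7*h))/(6*h), still 0/0.
After 3 applications of L'Hôpital's rule the quotient is (-343*cos(7*h))/(6); substituting h = 0 gives -343/6.

-343/6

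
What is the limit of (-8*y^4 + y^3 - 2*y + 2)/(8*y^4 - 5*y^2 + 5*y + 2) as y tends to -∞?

Numerator and denominator both have degree 4.
Dividing every term by y^4, all lower-order terms vanish and the limit is the ratio of leading coefficients, -8/(8) = -1.

-1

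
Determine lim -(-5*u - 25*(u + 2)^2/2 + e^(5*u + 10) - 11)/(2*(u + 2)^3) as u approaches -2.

-125/12

Direct substitution gives 0/0.
Apply L'Hôpital: lim (-25*u + 5*e^(5*u + 10) - 55)/(-6*(u + 2)^2), still 0/0.
Apply L'Hôpital: lim (25*e^(5*u + 10) - 25)/(-12*u - 24), still 0/0.
After 3 applications of L'Hôpital's rule the quotient is (125*e^(5*u + 10))/(-12); substituting u = -2 gives -125/12.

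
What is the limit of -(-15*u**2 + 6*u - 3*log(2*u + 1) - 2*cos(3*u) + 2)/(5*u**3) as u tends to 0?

8/5

Substitution gives 0/0 (the numerator vanishes to order 3).
Expand each term to order u^3: the coefficient of u^3 in -3·ln(1 + 2u) is -8 and in -2·cos(3u) is 0.
Lower-order terms cancel with the polynomial part, so the numerator is (-8)·u^3 + o(u^3), and the limit is (-8)/(-5) = 8/5.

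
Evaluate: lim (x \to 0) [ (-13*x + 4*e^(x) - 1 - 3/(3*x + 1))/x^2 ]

Substitution gives 0/0 (the numerator vanishes to order 2).
Expand each term to order x^2: the coefficient of x^2 in 4·e^(x) is 2 and in -3·1/(1 + 3x) is -27.
Lower-order terms cancel with the polynomial part, so the numerator is (-25)·x^2 + o(x^2), and the limit is (-25)/(1) = -25.

-25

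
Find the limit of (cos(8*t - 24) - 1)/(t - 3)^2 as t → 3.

-32

Direct substitution gives 0/0.
Apply L'Hôpital: lim (-8*sin(8*t - 24))/(2*t - 6), still 0/0.
After 2 applications of L'Hôpital's rule the quotient is (-64*cos(8*t - 24))/(2); substituting t = 3 gives -32.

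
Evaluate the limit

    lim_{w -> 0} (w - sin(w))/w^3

Direct substitution gives 0/0.
Apply L'Hôpital: lim (1 - cos(w))/(3*w^2), still 0/0.
Apply L'Hôpital: lim (sin(w))/(6*w), still 0/0.
After 3 applications of L'Hôpital's rule the quotient is (cos(w))/(6); substituting w = 0 gives 1/6.

1/6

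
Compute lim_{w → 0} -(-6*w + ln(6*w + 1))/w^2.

18

Direct substitution gives 0/0.
Apply L'Hôpital: lim (-6 + 6/(6*w + 1))/(-2*w), still 0/0.
After 2 applications of L'Hôpital's rule the quotient is (-36/(6*w + 1)^2)/(-2); substituting w = 0 gives 18.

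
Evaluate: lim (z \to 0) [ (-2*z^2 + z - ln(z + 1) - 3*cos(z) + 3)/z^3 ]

Substitution gives 0/0 (the numerator vanishes to order 3).
Expand each term to order z^3: the coefficient of z^3 in −ln(1 + z) is -1/3 and in -3·cos(z) is 0.
Lower-order terms cancel with the polynomial part, so the numerator is (-1/3)·z^3 + o(z^3), and the limit is (-1/3)/(1) = -1/3.

-1/3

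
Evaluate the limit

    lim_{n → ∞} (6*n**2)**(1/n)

1

Base → ∞ and exponent → 0: an ∞^0 form.
Take logs: (1/n)·ln(6·n^2) = (ln 6 + 2·ln n)/n → 0.
So the limit is e^0 = 1.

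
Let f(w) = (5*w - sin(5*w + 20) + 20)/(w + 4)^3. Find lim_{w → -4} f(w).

125/6

Direct substitution gives 0/0.
Apply L'Hôpital: lim (5 - 5*cos(5*w + 20))/(3*(w + 4)^2), still 0/0.
Apply L'Hôpital: lim (25*sin(5*w + 20))/(6*w + 24), still 0/0.
After 3 applications of L'Hôpital's rule the quotient is (125*cos(5*w + 20))/(6); substituting w = -4 gives 125/6.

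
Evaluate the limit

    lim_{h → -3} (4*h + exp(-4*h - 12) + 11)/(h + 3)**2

Direct substitution gives 0/0.
Apply L'Hôpital: lim (4 - 4*e^(-4*h - 12))/(2*h + 6), still 0/0.
After 2 applications of L'Hôpital's rule the quotient is (16*e^(-4*h - 12))/(2); substituting h = -3 gives 8.

8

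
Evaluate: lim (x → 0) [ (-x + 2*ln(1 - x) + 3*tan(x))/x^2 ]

Substitution gives 0/0 (the numerator vanishes to order 2).
Expand each term to order x^2: the coefficient of x^2 in 2·ln(1 - x) is -1 and in 3·tan(x) is 0.
Lower-order terms cancel with the polynomial part, so the numerator is (-1)·x^2 + o(x^2), and the limit is (-1)/(1) = -1.

-1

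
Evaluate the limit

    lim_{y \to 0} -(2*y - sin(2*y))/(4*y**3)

Direct substitution gives 0/0.
Apply L'Hôpital: lim (2 - 2*cos(2*y))/(-12*y^2), still 0/0.
Apply L'Hôpital: lim (4*sin(2*y))/(-24*y), still 0/0.
After 3 applications of L'Hôpital's rule the quotient is (8*cos(2*y))/(-24); substituting y = 0 gives -1/3.

-1/3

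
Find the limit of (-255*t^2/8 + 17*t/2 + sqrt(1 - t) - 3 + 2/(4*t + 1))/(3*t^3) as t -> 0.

Substitution gives 0/0; apply L'Hôpital's rule 3 times.
After differentiating numerator and denominator 3 times the quotient is (-768/(4*t + 1)^4 - 3/(8*(1 - t)^(5/2)))/(18); at t = 0 this is -683/16.

-683/16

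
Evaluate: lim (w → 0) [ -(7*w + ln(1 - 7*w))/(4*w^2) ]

Direct substitution gives 0/0.
Apply L'Hôpital: lim (7 - 7/(1 - 7*w))/(-8*w), still 0/0.
After 2 applications of L'Hôpital's rule the quotient is (-49/(1 - 7*w)^2)/(-8); substituting w = 0 gives 49/8.

49/8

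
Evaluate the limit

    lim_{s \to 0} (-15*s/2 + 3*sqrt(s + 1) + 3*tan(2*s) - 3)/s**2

Substitution gives 0/0; apply L'Hôpital's rule 2 times.
After differentiating numerator and denominator 2 times the quotient is (24*tan(2*s)/cos(2*s)^2 - 3/(4*(s + 1)^(3/2)))/(2); at s = 0 this is -3/8.

-3/8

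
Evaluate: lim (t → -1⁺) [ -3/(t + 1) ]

As t → -1⁺, (t + 1) → 0⁺, so (t + 1)^1 → 0⁺ and -3/(t + 1)^1 → -∞.

-∞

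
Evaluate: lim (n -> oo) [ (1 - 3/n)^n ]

e^(-3)

The base → 1 and the exponent → ∞: a 1^∞ form.
Take logarithms: (n)·ln(1 - 3/n). Since ln(1+u) ~ u for small u, this behaves like (n)·(-3/n) → -3.
So the limit is e^(-3).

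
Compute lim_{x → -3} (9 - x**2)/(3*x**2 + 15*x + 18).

-2

At x = -3 both the top and bottom vanish — a removable singularity. Factoring out (x + 3) from each leaves (3 - x)/(3*x + 6), which at x = -3 equals -2.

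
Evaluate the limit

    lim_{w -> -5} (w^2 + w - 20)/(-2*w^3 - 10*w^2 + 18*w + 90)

9/32

Direct substitution gives 0/0, so factor. Both numerator and denominator have (w + 5) as a factor.
After cancelling, the expression reduces to (w - 4)/(18 - 2*w^2).
Substituting w = -5 gives 9/32.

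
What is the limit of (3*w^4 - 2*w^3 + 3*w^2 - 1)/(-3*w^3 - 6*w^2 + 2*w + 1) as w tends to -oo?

The numerator has higher degree (4 > 3); the quotient behaves like (3/(-3))·w^1 for large |w|.
As w → −∞ this diverges to ∞.

∞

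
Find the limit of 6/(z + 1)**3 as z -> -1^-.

As z → -1⁻, (z + 1) → 0⁻, so (z + 1)^3 → 0⁻ and 6/(z + 1)^3 → -∞.

-∞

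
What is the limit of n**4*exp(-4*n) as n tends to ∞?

Write as n^4/e^{4n}, an ∞/∞ form.
Exponential growth dominates any polynomial, so repeated L'Hôpital (or the standard result) gives 0.

0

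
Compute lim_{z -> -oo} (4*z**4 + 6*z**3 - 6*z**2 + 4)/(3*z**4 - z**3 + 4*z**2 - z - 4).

Numerator and denominator both have degree 4.
Dividing every term by z^4, all lower-order terms vanish and the limit is the ratio of leading coefficients, 4/(3) = 4/3.

4/3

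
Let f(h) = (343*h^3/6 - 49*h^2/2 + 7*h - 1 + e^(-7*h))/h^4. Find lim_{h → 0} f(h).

Direct substitution gives 0/0.
Apply L'Hôpital: lim (343*h^2/2 - 49*h + 7 - 7*e^(-7*h))/(4*h^3), still 0/0.
Apply L'Hôpital: lim (343*h - 49 + 49*e^(-7*h))/(12*h^2), still 0/0.
Apply L'Hôpital: lim (343 - 343*e^(-7*h))/(24*h), still 0/0.
After 4 applications of L'Hôpital's rule the quotient is (2401*e^(-7*h))/(24); substituting h = 0 gives 2401/24.

2401/24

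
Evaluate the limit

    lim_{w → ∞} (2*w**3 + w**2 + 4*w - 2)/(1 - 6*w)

The numerator has higher degree (3 > 1); the quotient behaves like (2/(-6))·w^2 for large |w|.
As w → +∞ this diverges to -∞.

-∞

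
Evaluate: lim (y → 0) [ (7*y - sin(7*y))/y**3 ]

343/6

Direct substitution gives 0/0.
Apply L'Hôpital: lim (7 - 7*cos(7*y))/(3*y^2), still 0/0.
Apply L'Hôpital: lim (49*sin(7*y))/(6*y), still 0/0.
After 3 applications of L'Hôpital's rule the quotient is (343*cos(7*y))/(6); substituting y = 0 gives 343/6.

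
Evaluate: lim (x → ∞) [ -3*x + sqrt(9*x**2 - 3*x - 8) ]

An ∞ − ∞ form. Rationalising with the conjugate, the difference becomes (-3x - 8) / (√(9*x^2 - 3*x - 8) + 3x).
For large x the denominator behaves like 2·3x, so the quotient tends to -3/6 = -1/2.

-1/2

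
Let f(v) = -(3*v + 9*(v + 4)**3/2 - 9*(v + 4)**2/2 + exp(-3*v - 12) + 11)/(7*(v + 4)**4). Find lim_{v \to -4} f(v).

-27/56

Direct substitution gives 0/0.
Apply L'Hôpital: lim (-9*v + 27*(v + 4)^2/2 - 3*e^(-3*v - 12) - 33)/(-28*(v + 4)^3), still 0/0.
Apply L'Hôpital: lim (27*v + 9*e^(-3*v - 12) + 99)/(-84*(v + 4)^2), still 0/0.
Apply L'Hôpital: lim (27 - 27*e^(-3*v - 12))/(-168*v - 672), still 0/0.
After 4 applications of L'Hôpital's rule the quotient is (81*e^(-3*v - 12))/(-168); substituting v = -4 gives -27/56.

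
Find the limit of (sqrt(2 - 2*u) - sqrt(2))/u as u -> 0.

Substitution gives 0/0. Multiply numerator and denominator by the conjugate √(2 - 2u) + √2.
The numerator becomes (2 - 2u) − 2 = -2u, so the expression simplifies to -2/(√(2 - 2u) + √2).
Letting u → 0 gives -2/(2√2) = -√(2)/2.

-√(2)/2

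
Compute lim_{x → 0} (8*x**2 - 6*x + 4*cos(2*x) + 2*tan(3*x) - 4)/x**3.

Substitution gives 0/0 (the numerator vanishes to order 3).
Expand each term to order x^3: the coefficient of x^3 in 2·tan(3x) is 18 and in 4·cos(2x) is 0.
Lower-order terms cancel with the polynomial part, so the numerator is (18)·x^3 + o(x^3), and the limit is (18)/(1) = 18.

18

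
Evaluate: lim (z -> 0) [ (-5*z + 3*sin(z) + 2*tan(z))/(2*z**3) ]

Substitution gives 0/0; apply L'Hôpital's rule 3 times.
After differentiating numerator and denominator 3 times the quotient is (-3*cos(z) + 12*tan(z)^4 + 16*tan(z)^2 + 4)/(12); at z = 0 this is 1/12.

1/12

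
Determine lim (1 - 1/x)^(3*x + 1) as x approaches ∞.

Write it as [(1 - 1/x)^x]^(3) · (1 - 1/x)^(1). The bracketed term tends to e^(-1) and the second factor to 1, so the limit is e^(-3).

e^(-3)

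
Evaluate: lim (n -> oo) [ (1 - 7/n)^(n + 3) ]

e^(-7)

Let L be the limit and take ln: ln L = lim (n + 3)·ln(1 - 7/n) = lim (n + 3)·(-7/n + O(1/n²)) = -7.
Hence L = e^(-7).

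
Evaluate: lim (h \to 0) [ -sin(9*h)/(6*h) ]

Substitution gives 0/0.
Write it as (9/(-6))·sin(9h)/(9h); since sin(u)/u → 1, the limit is -3/2.

-3/2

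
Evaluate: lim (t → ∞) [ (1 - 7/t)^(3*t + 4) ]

The base → 1 and the exponent → ∞: a 1^∞ form.
Take logarithms: (3t + 4)·ln(1 - 7/t). Since ln(1+u) ~ u for small u, this behaves like (3t)·(-7/t) → -21.
So the limit is e^(-21).

e^(-21)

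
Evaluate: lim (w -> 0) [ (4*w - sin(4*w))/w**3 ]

32/3

Direct substitution gives 0/0.
Apply L'Hôpital: lim (4 - 4*cos(4*w))/(3*w^2), still 0/0.
Apply L'Hôpital: lim (16*sin(4*w))/(6*w), still 0/0.
After 3 applications of L'Hôpital's rule the quotient is (64*cos(4*w))/(6); substituting w = 0 gives 32/3.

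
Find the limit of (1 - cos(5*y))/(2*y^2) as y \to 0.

Substitution gives 0/0.
Use (1 − cos u)/u² → 1/2 with u = 5y: the limit is 5²/(2·2) = 25/4.

25/4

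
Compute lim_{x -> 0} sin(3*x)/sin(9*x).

Substitution gives 0/0.
Divide numerator and denominator by x: sin(3x)/x → 3 and sin(9x)/x → 9, so the limit is 1·3/9 = 1/3.

1/3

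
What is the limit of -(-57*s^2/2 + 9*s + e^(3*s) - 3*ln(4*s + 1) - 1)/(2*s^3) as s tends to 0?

Substitution gives 0/0; apply L'Hôpital's rule 3 times.
After differentiating numerator and denominator 3 times the quotient is (27*e^(3*s) - 384/(4*s + 1)^3)/(-12); at s = 0 this is 119/4.

119/4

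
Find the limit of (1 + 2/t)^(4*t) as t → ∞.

The base → 1 and the exponent → ∞: a 1^∞ form.
Take logarithms: (4t)·ln(1 + 2/t). Since ln(1+u) ~ u for small u, this behaves like (4t)·(2/t) → 8.
So the limit is e^(8).

e^(8)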